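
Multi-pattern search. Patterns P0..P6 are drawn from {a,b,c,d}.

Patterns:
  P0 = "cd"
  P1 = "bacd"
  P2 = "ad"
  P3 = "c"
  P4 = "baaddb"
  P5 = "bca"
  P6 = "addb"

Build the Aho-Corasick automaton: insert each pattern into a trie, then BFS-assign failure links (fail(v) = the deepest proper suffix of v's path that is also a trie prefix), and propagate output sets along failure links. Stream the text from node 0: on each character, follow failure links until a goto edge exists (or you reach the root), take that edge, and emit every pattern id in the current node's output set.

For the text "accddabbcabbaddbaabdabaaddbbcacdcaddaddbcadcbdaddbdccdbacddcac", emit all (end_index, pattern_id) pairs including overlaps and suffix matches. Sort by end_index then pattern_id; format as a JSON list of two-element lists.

Build automaton:
Trie nodes:
  0='ε' goto a→7 b→3 c→1
  1='c' goto d→2  [P3 ends]
  2='cd' goto ·  [P0 ends]
  3='b' goto a→4 c→13
  4='ba' goto a→9 c→5
  5='bac' goto d→6
  6='bacd' goto ·  [P1 ends]
  7='a' goto d→8
  8='ad' goto d→15  [P2 ends]
  9='baa' goto d→10
  10='baad' goto d→11
  11='baadd' goto b→12
  12='baaddb' goto ·  [P4 ends]
  13='bc' goto a→14
  14='bca' goto ·  [P5 ends]
  15='add' goto b→16
  16='addb' goto ·  [P6 ends]

Failure links (BFS by depth):
  fail(1) 'c': from fail(0)=0 chase 'c': 0 ⇒ 0;  out={3}∪out(0)={3}
  fail(3) 'b': from fail(0)=0 chase 'b': 0 ⇒ 0;  out=∅∪out(0)=∅
  fail(7) 'a': from fail(0)=0 chase 'a': 0 ⇒ 0;  out=∅∪out(0)=∅
  fail(2) 'cd': from fail(1)=0 chase 'd': 0 ⇒ 0;  out={0}∪out(0)={0}
  fail(4) 'ba': from fail(3)=0 chase 'a': 0 ⇒ 7;  out=∅∪out(7)=∅
  fail(8) 'ad': from fail(7)=0 chase 'd': 0 ⇒ 0;  out={2}∪out(0)={2}
  fail(13) 'bc': from fail(3)=0 chase 'c': 0 ⇒ 1;  out=∅∪out(1)={3}
  fail(5) 'bac': from fail(4)=7 chase 'c': 7→0 ⇒ 1;  out=∅∪out(1)={3}
  fail(9) 'baa': from fail(4)=7 chase 'a': 7→0 ⇒ 7;  out=∅∪out(7)=∅
  fail(14) 'bca': from fail(13)=1 chase 'a': 1→0 ⇒ 7;  out={5}∪out(7)={5}
  fail(15) 'add': from fail(8)=0 chase 'd': 0 ⇒ 0;  out=∅∪out(0)=∅
  fail(6) 'bacd': from fail(5)=1 chase 'd': 1 ⇒ 2;  out={1}∪out(2)={0,1}
  fail(10) 'baad': from fail(9)=7 chase 'd': 7 ⇒ 8;  out=∅∪out(8)={2}
  fail(16) 'addb': from fail(15)=0 chase 'b': 0 ⇒ 3;  out={6}∪out(3)={6}
  fail(11) 'baadd': from fail(10)=8 chase 'd': 8 ⇒ 15;  out=∅∪out(15)=∅
  fail(12) 'baaddb': from fail(11)=15 chase 'b': 15 ⇒ 16;  out={4}∪out(16)={4,6}

Text stream:
i=0 'a': node 0→7
i=1 'c': node 7→1 (fail-walked)  emit P3@[1:1]
i=2 'c': node 1→1 (fail-walked)  emit P3@[2:2]
i=3 'd': node 1→2  emit P0@[2:3]
i=4 'd': node 2→0 (fail-walked)
i=5 'a': node 0→7
i=6 'b': node 7→3 (fail-walked)
i=7 'b': node 3→3 (fail-walked)
i=8 'c': node 3→13  emit P3@[8:8]
i=9 'a': node 13→14  emit P5@[7:9]
i=10 'b': node 14→3 (fail-walked)
i=11 'b': node 3→3 (fail-walked)
i=12 'a': node 3→4
i=13 'd': node 4→8 (fail-walked)  emit P2@[12:13]
i=14 'd': node 8→15
i=15 'b': node 15→16  emit P6@[12:15]
i=16 'a': node 16→4 (fail-walked)
i=17 'a': node 4→9
i=18 'b': node 9→3 (fail-walked)
i=19 'd': node 3→0 (fail-walked)
i=20 'a': node 0→7
i=21 'b': node 7→3 (fail-walked)
i=22 'a': node 3→4
i=23 'a': node 4→9
i=24 'd': node 9→10  emit P2@[23:24]
i=25 'd': node 10→11
i=26 'b': node 11→12  emit P4@[21:26],P6@[23:26]
i=27 'b': node 12→3 (fail-walked)
i=28 'c': node 3→13  emit P3@[28:28]
i=29 'a': node 13→14  emit P5@[27:29]
i=30 'c': node 14→1 (fail-walked)  emit P3@[30:30]
i=31 'd': node 1→2  emit P0@[30:31]
i=32 'c': node 2→1 (fail-walked)  emit P3@[32:32]
i=33 'a': node 1→7 (fail-walked)
i=34 'd': node 7→8  emit P2@[33:34]
i=35 'd': node 8→15
i=36 'a': node 15→7 (fail-walked)
i=37 'd': node 7→8  emit P2@[36:37]
i=38 'd': node 8→15
i=39 'b': node 15→16  emit P6@[36:39]
i=40 'c': node 16→13 (fail-walked)  emit P3@[40:40]
i=41 'a': node 13→14  emit P5@[39:41]
i=42 'd': node 14→8 (fail-walked)  emit P2@[41:42]
i=43 'c': node 8→1 (fail-walked)  emit P3@[43:43]
i=44 'b': node 1→3 (fail-walked)
i=45 'd': node 3→0 (fail-walked)
i=46 'a': node 0→7
i=47 'd': node 7→8  emit P2@[46:47]
i=48 'd': node 8→15
i=49 'b': node 15→16  emit P6@[46:49]
i=50 'd': node 16→0 (fail-walked)
i=51 'c': node 0→1  emit P3@[51:51]
i=52 'c': node 1→1 (fail-walked)  emit P3@[52:52]
i=53 'd': node 1→2  emit P0@[52:53]
i=54 'b': node 2→3 (fail-walked)
i=55 'a': node 3→4
i=56 'c': node 4→5  emit P3@[56:56]
i=57 'd': node 5→6  emit P0@[56:57],P1@[54:57]
i=58 'd': node 6→0 (fail-walked)
i=59 'c': node 0→1  emit P3@[59:59]
i=60 'a': node 1→7 (fail-walked)
i=61 'c': node 7→1 (fail-walked)  emit P3@[61:61]

Matches: [[1,3],[2,3],[3,0],[8,3],[9,5],[13,2],[15,6],[24,2],[26,4],[26,6],[28,3],[29,5],[30,3],[31,0],[32,3],[34,2],[37,2],[39,6],[40,3],[41,5],[42,2],[43,3],[47,2],[49,6],[51,3],[52,3],[53,0],[56,3],[57,0],[57,1],[59,3],[61,3]]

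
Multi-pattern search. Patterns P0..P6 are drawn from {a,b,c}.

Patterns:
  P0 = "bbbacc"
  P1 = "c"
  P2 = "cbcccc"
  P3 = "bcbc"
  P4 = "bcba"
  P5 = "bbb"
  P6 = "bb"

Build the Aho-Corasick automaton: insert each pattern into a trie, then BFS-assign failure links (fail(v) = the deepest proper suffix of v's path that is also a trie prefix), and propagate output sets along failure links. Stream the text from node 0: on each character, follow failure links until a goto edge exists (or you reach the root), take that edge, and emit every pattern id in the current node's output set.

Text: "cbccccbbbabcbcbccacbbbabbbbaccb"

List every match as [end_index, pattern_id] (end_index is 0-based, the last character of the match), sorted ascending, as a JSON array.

Build:
Trie (insert patterns):
  0='ε' goto b→1 c→7
  1='b' goto b→2 c→13
  2='bb' goto b→3  [P6 ends]
  3='bbb' goto a→4  [P5 ends]
  4='bbba' goto c→5
  5='bbbac' goto c→6
  6='bbbacc' goto ·  [P0 ends]
  7='c' goto b→8  [P1 ends]
  8='cb' goto c→9
  9='cbc' goto c→10
  10='cbcc' goto c→11
  11='cbccc' goto c→12
  12='cbcccc' goto ·  [P2 ends]
  13='bc' goto b→14
  14='bcb' goto a→16 c→15
  15='bcbc' goto ·  [P3 ends]
  16='bcba' goto ·  [P4 ends]

Failure links (BFS by depth):
  fail(1) 'b': from fail(0)=0 chase 'b': 0 ⇒ 0;  out=∅∪out(0)=∅
  fail(7) 'c': from fail(0)=0 chase 'c': 0 ⇒ 0;  out={1}∪out(0)={1}
  fail(2) 'bb': from fail(1)=0 chase 'b': 0 ⇒ 1;  out={6}∪out(1)={6}
  fail(8) 'cb': from fail(7)=0 chase 'b': 0 ⇒ 1;  out=∅∪out(1)=∅
  fail(13) 'bc': from fail(1)=0 chase 'c': 0 ⇒ 7;  out=∅∪out(7)={1}
  fail(3) 'bbb': from fail(2)=1 chase 'b': 1 ⇒ 2;  out={5}∪out(2)={5,6}
  fail(9) 'cbc': from fail(8)=1 chase 'c': 1 ⇒ 13;  out=∅∪out(13)={1}
  fail(14) 'bcb': from fail(13)=7 chase 'b': 7 ⇒ 8;  out=∅∪out(8)=∅
  fail(4) 'bbba': from fail(3)=2 chase 'a': 2→1→0 ⇒ 0;  out=∅∪out(0)=∅
  fail(10) 'cbcc': from fail(9)=13 chase 'c': 13→7→0 ⇒ 7;  out=∅∪out(7)={1}
  fail(15) 'bcbc': from fail(14)=8 chase 'c': 8 ⇒ 9;  out={3}∪out(9)={1,3}
  fail(16) 'bcba': from fail(14)=8 chase 'a': 8→1→0 ⇒ 0;  out={4}∪out(0)={4}
  fail(5) 'bbbac': from fail(4)=0 chase 'c': 0 ⇒ 7;  out=∅∪out(7)={1}
  fail(11) 'cbccc': from fail(10)=7 chase 'c': 7→0 ⇒ 7;  out=∅∪out(7)={1}
  fail(6) 'bbbacc': from fail(5)=7 chase 'c': 7→0 ⇒ 7;  out={0}∪out(7)={0,1}
  fail(12) 'cbcccc': from fail(11)=7 chase 'c': 7→0 ⇒ 7;  out={2}∪out(7)={1,2}

Text stream:
pos 0 'c': at 7  emit P1@[0:0]
pos 1 'b': at 8
pos 2 'c': at 9  emit P1@[2:2]
pos 3 'c': at 10  emit P1@[3:3]
pos 4 'c': at 11  emit P1@[4:4]
pos 5 'c': at 12  emit P1@[5:5],P2@[0:5]
pos 6 'b': at 8 (fail-walked)
pos 7 'b': at 2 (fail-walked)  emit P6@[6:7]
pos 8 'b': at 3  emit P5@[6:8],P6@[7:8]
pos 9 'a': at 4
pos 10 'b': at 1 (fail-walked)
pos 11 'c': at 13  emit P1@[11:11]
pos 12 'b': at 14
pos 13 'c': at 15  emit P1@[13:13],P3@[10:13]
pos 14 'b': at 14 (fail-walked)
pos 15 'c': at 15  emit P1@[15:15],P3@[12:15]
pos 16 'c': at 10 (fail-walked)  emit P1@[16:16]
pos 17 'a': at 0 (fail-walked)
pos 18 'c': at 7  emit P1@[18:18]
pos 19 'b': at 8
pos 20 'b': at 2 (fail-walked)  emit P6@[19:20]
pos 21 'b': at 3  emit P5@[19:21],P6@[20:21]
pos 22 'a': at 4
pos 23 'b': at 1 (fail-walked)
pos 24 'b': at 2  emit P6@[23:24]
pos 25 'b': at 3  emit P5@[23:25],P6@[24:25]
pos 26 'b': at 3 (fail-walked)  emit P5@[24:26],P6@[25:26]
pos 27 'a': at 4
pos 28 'c': at 5  emit P1@[28:28]
pos 29 'c': at 6  emit P0@[24:29],P1@[29:29]
pos 30 'b': at 8 (fail-walked)

Result: [[0,1],[2,1],[3,1],[4,1],[5,1],[5,2],[7,6],[8,5],[8,6],[11,1],[13,1],[13,3],[15,1],[15,3],[16,1],[18,1],[20,6],[21,5],[21,6],[24,6],[25,5],[25,6],[26,5],[26,6],[28,1],[29,0],[29,1]]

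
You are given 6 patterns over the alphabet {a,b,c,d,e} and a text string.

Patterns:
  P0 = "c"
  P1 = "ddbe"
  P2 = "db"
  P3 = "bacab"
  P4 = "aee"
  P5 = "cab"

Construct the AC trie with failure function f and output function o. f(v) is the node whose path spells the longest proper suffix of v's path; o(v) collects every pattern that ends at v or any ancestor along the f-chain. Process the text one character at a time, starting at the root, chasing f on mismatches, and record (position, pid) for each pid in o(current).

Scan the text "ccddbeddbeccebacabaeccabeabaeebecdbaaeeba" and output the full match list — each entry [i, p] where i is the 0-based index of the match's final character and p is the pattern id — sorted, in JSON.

Build:
Trie (insert patterns):
  0='ε' goto a→12 b→7 c→1 d→2
  1='c' goto a→15  ←P0
  2='d' goto b→6 d→3
  3='dd' goto b→4
  4='ddb' goto e→5
  5='ddbe' goto ·  ←P1
  6='db' goto ·  ←P2
  7='b' goto a→8
  8='ba' goto c→9
  9='bac' goto a→10
  10='baca' goto b→11
  11='bacab' goto ·  ←P3
  12='a' goto e→13
  13='ae' goto e→14
  14='aee' goto ·  ←P4
  15='ca' goto b→16
  16='cab' goto ·  ←P5

BFS fail/out derivation:
  n1('c'): parent n0 fail=0; on 'c' 0 → fail=0;  out {0}∪∅={0}
  n2('d'): parent n0 fail=0; on 'd' 0 → fail=0;  out ∅∪∅=∅
  n7('b'): parent n0 fail=0; on 'b' 0 → fail=0;  out ∅∪∅=∅
  n12('a'): parent n0 fail=0; on 'a' 0 → fail=0;  out ∅∪∅=∅
  n3('dd'): parent n2 fail=0; on 'd' 0 → fail=2;  out ∅∪∅=∅
  n6('db'): parent n2 fail=0; on 'b' 0 → fail=7;  out {2}∪∅={2}
  n8('ba'): parent n7 fail=0; on 'a' 0 → fail=12;  out ∅∪∅=∅
  n13('ae'): parent n12 fail=0; on 'e' 0 → fail=0;  out ∅∪∅=∅
  n15('ca'): parent n1 fail=0; on 'a' 0 → fail=12;  out ∅∪∅=∅
  n4('ddb'): parent n3 fail=2; on 'b' 2 → fail=6;  out ∅∪{2}={2}
  n9('bac'): parent n8 fail=12; on 'c' 12→0 → fail=1;  out ∅∪{0}={0}
  n14('aee'): parent n13 fail=0; on 'e' 0 → fail=0;  out {4}∪∅={4}
  n16('cab'): parent n15 fail=12; on 'b' 12→0 → fail=7;  out {5}∪∅={5}
  n5('ddbe'): parent n4 fail=6; on 'e' 6→7→0 → fail=0;  out {1}∪∅={1}
  n10('baca'): parent n9 fail=1; on 'a' 1 → fail=15;  out ∅∪∅=∅
  n11('bacab'): parent n10 fail=15; on 'b' 15 → fail=16;  out {3}∪{5}={3,5}

Run:
i=0 'c': node 0→1  emit P0@[0:0]
i=1 'c': node 1→1 ·f  emit P0@[1:1]
i=2 'd': node 1→2 ·f
i=3 'd': node 2→3
i=4 'b': node 3→4  emit P2@[3:4]
i=5 'e': node 4→5  emit P1@[2:5]
i=6 'd': node 5→2 ·f
i=7 'd': node 2→3
i=8 'b': node 3→4  emit P2@[7:8]
i=9 'e': node 4→5  emit P1@[6:9]
i=10 'c': node 5→1 ·f  emit P0@[10:10]
i=11 'c': node 1→1 ·f  emit P0@[11:11]
i=12 'e': node 1→0 ·f
i=13 'b': node 0→7
i=14 'a': node 7→8
i=15 'c': node 8→9  emit P0@[15:15]
i=16 'a': node 9→10
i=17 'b': node 10→11  emit P3@[13:17],P5@[15:17]
i=18 'a': node 11→8 ·f
i=19 'e': node 8→13 ·f
i=20 'c': node 13→1 ·f  emit P0@[20:20]
i=21 'c': node 1→1 ·f  emit P0@[21:21]
i=22 'a': node 1→15
i=23 'b': node 15→16  emit P5@[21:23]
i=24 'e': node 16→0 ·f
i=25 'a': node 0→12
i=26 'b': node 12→7 ·f
i=27 'a': node 7→8
i=28 'e': node 8→13 ·f
i=29 'e': node 13→14  emit P4@[27:29]
i=30 'b': node 14→7 ·f
i=31 'e': node 7→0 ·f
i=32 'c': node 0→1  emit P0@[32:32]
i=33 'd': node 1→2 ·f
i=34 'b': node 2→6  emit P2@[33:34]
i=35 'a': node 6→8 ·f
i=36 'a': node 8→12 ·f
i=37 'e': node 12→13
i=38 'e': node 13→14  emit P4@[36:38]
i=39 'b': node 14→7 ·f
i=40 'a': node 7→8

All matches (sorted): [[0,0],[1,0],[4,2],[5,1],[8,2],[9,1],[10,0],[11,0],[15,0],[17,3],[17,5],[20,0],[21,0],[23,5],[29,4],[32,0],[34,2],[38,4]]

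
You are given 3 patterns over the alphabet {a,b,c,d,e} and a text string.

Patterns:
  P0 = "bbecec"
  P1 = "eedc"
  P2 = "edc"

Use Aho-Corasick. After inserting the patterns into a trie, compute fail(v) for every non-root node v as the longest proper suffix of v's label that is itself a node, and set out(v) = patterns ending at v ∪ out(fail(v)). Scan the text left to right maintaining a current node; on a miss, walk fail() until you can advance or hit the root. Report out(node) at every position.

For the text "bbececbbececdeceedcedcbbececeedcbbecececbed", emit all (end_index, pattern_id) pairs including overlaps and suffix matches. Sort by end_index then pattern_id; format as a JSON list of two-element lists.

Build:
Trie nodes:
  0='ε' goto b→1 e→7
  1='b' goto b→2
  2='bb' goto e→3
  3='bbe' goto c→4
  4='bbec' goto e→5
  5='bbece' goto c→6
  6='bbecec' goto ·  ←P0
  7='e' goto d→11 e→8
  8='ee' goto d→9
  9='eed' goto c→10
  10='eedc' goto ·  ←P1
  11='ed' goto c→12
  12='edc' goto ·  ←P2

BFS fail/out derivation:
  fail(1) 'b': from fail(0)=0 chase 'b': 0 ⇒ 0;  out=∅∪out(0)=∅
  fail(7) 'e': from fail(0)=0 chase 'e': 0 ⇒ 0;  out=∅∪out(0)=∅
  fail(2) 'bb': from fail(1)=0 chase 'b': 0 ⇒ 1;  out=∅∪out(1)=∅
  fail(8) 'ee': from fail(7)=0 chase 'e': 0 ⇒ 7;  out=∅∪out(7)=∅
  fail(11) 'ed': from fail(7)=0 chase 'd': 0 ⇒ 0;  out=∅∪out(0)=∅
  fail(3) 'bbe': from fail(2)=1 chase 'e': 1→0 ⇒ 7;  out=∅∪out(7)=∅
  fail(9) 'eed': from fail(8)=7 chase 'd': 7 ⇒ 11;  out=∅∪out(11)=∅
  fail(12) 'edc': from fail(11)=0 chase 'c': 0 ⇒ 0;  out={2}∪out(0)={2}
  fail(4) 'bbec': from fail(3)=7 chase 'c': 7→0 ⇒ 0;  out=∅∪out(0)=∅
  fail(10) 'eedc': from fail(9)=11 chase 'c': 11 ⇒ 12;  out={1}∪out(12)={1,2}
  fail(5) 'bbece': from fail(4)=0 chase 'e': 0 ⇒ 7;  out=∅∪out(7)=∅
  fail(6) 'bbecec': from fail(5)=7 chase 'c': 7→0 ⇒ 0;  out={0}∪out(0)={0}

Text stream:
pos 0 'b': at 1
pos 1 'b': at 2
pos 2 'e': at 3
pos 3 'c': at 4
pos 4 'e': at 5
pos 5 'c': at 6  emit P0@[0:5]
pos 6 'b': at 1 (via fail)
pos 7 'b': at 2
pos 8 'e': at 3
pos 9 'c': at 4
pos 10 'e': at 5
pos 11 'c': at 6  emit P0@[6:11]
pos 12 'd': at 0 (via fail)
pos 13 'e': at 7
pos 14 'c': at 0 (via fail)
pos 15 'e': at 7
pos 16 'e': at 8
pos 17 'd': at 9
pos 18 'c': at 10  emit P1@[15:18],P2@[16:18]
pos 19 'e': at 7 (via fail)
pos 20 'd': at 11
pos 21 'c': at 12  emit P2@[19:21]
pos 22 'b': at 1 (via fail)
pos 23 'b': at 2
pos 24 'e': at 3
pos 25 'c': at 4
pos 26 'e': at 5
pos 27 'c': at 6  emit P0@[22:27]
pos 28 'e': at 7 (via fail)
pos 29 'e': at 8
pos 30 'd': at 9
pos 31 'c': at 10  emit P1@[28:31],P2@[29:31]
pos 32 'b': at 1 (via fail)
pos 33 'b': at 2
pos 34 'e': at 3
pos 35 'c': at 4
pos 36 'e': at 5
pos 37 'c': at 6  emit P0@[32:37]
pos 38 'e': at 7 (via fail)
pos 39 'c': at 0 (via fail)
pos 40 'b': at 1
pos 41 'e': at 7 (via fail)
pos 42 'd': at 11

Result: [[5,0],[11,0],[18,1],[18,2],[21,2],[27,0],[31,1],[31,2],[37,0]]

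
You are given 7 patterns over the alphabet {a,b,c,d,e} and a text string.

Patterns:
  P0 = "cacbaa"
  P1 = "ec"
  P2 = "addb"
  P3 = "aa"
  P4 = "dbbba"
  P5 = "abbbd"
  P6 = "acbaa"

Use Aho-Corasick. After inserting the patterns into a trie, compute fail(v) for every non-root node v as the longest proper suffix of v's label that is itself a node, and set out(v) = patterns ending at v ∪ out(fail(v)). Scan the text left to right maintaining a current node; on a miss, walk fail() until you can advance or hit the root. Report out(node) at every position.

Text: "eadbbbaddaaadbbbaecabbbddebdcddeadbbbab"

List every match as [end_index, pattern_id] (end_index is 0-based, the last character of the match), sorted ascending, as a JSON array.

Build:
Trie (insert patterns):
  n0 'ε': a→9 c→1 d→14 e→7
  n1 'c': a→2
  n2 'ca': c→3
  n3 'cac': b→4
  n4 'cacb': a→5
  n5 'cacba': a→6
  n6 'cacbaa': ·  ←P0
  n7 'e': c→8
  n8 'ec': ·  ←P1
  n9 'a': a→13 b→19 c→23 d→10
  n10 'ad': d→11
  n11 'add': b→12
  n12 'addb': ·  ←P2
  n13 'aa': ·  ←P3
  n14 'd': b→15
  n15 'db': b→16
  n16 'dbb': b→17
  n17 'dbbb': a→18
  n18 'dbbba': ·  ←P4
  n19 'ab': b→20
  n20 'abb': b→21
  n21 'abbb': d→22
  n22 'abbbd': ·  ←P5
  n23 'ac': b→24
  n24 'acb': a→25
  n25 'acba': a→26
  n26 'acbaa': ·  ←P6

BFS fail/out derivation:
  n1('c'): parent n0 fail=0; on 'c' 0 → fail=0;  out ∅∪∅=∅
  n7('e'): parent n0 fail=0; on 'e' 0 → fail=0;  out ∅∪∅=∅
  n9('a'): parent n0 fail=0; on 'a' 0 → fail=0;  out ∅∪∅=∅
  n14('d'): parent n0 fail=0; on 'd' 0 → fail=0;  out ∅∪∅=∅
  n2('ca'): parent n1 fail=0; on 'a' 0 → fail=9;  out ∅∪∅=∅
  n8('ec'): parent n7 fail=0; on 'c' 0 → fail=1;  out {1}∪∅={1}
  n10('ad'): parent n9 fail=0; on 'd' 0 → fail=14;  out ∅∪∅=∅
  n13('aa'): parent n9 fail=0; on 'a' 0 → fail=9;  out {3}∪∅={3}
  n15('db'): parent n14 fail=0; on 'b' 0 → fail=0;  out ∅∪∅=∅
  n19('ab'): parent n9 fail=0; on 'b' 0 → fail=0;  out ∅∪∅=∅
  n23('ac'): parent n9 fail=0; on 'c' 0 → fail=1;  out ∅∪∅=∅
  n3('cac'): parent n2 fail=9; on 'c' 9 → fail=23;  out ∅∪∅=∅
  n11('add'): parent n10 fail=14; on 'd' 14→0 → fail=14;  out ∅∪∅=∅
  n16('dbb'): parent n15 fail=0; on 'b' 0 → fail=0;  out ∅∪∅=∅
  n20('abb'): parent n19 fail=0; on 'b' 0 → fail=0;  out ∅∪∅=∅
  n24('acb'): parent n23 fail=1; on 'b' 1→0 → fail=0;  out ∅∪∅=∅
  n4('cacb'): parent n3 fail=23; on 'b' 23 → fail=24;  out ∅∪∅=∅
  n12('addb'): parent n11 fail=14; on 'b' 14 → fail=15;  out {2}∪∅={2}
  n17('dbbb'): parent n16 fail=0; on 'b' 0 → fail=0;  out ∅∪∅=∅
  n21('abbb'): parent n20 fail=0; on 'b' 0 → fail=0;  out ∅∪∅=∅
  n25('acba'): parent n24 fail=0; on 'a' 0 → fail=9;  out ∅∪∅=∅
  n5('cacba'): parent n4 fail=24; on 'a' 24 → fail=25;  out ∅∪∅=∅
  n18('dbbba'): parent n17 fail=0; on 'a' 0 → fail=9;  out {4}∪∅={4}
  n22('abbbd'): parent n21 fail=0; on 'd' 0 → fail=14;  out {5}∪∅={5}
  n26('acbaa'): parent n25 fail=9; on 'a' 9 → fail=13;  out {6}∪{3}={3,6}
  n6('cacbaa'): parent n5 fail=25; on 'a' 25 → fail=26;  out {0}∪{3,6}={0,3,6}

Text stream:
i=0 'e': node 0→7
i=1 'a': node 7→9 (via fail)
i=2 'd': node 9→10
i=3 'b': node 10→15 (via fail)
i=4 'b': node 15→16
i=5 'b': node 16→17
i=6 'a': node 17→18  ** P4@[2:6]
i=7 'd': node 18→10 (via fail)
i=8 'd': node 10→11
i=9 'a': node 11→9 (via fail)
i=10 'a': node 9→13  ** P3@[9:10]
i=11 'a': node 13→13 (via fail)  ** P3@[10:11]
i=12 'd': node 13→10 (via fail)
i=13 'b': node 10→15 (via fail)
i=14 'b': node 15→16
i=15 'b': node 16→17
i=16 'a': node 17→18  ** P4@[12:16]
i=17 'e': node 18→7 (via fail)
i=18 'c': node 7→8  ** P1@[17:18]
i=19 'a': node 8→2 (via fail)
i=20 'b': node 2→19 (via fail)
i=21 'b': node 19→20
i=22 'b': node 20→21
i=23 'd': node 21→22  ** P5@[19:23]
i=24 'd': node 22→14 (via fail)
i=25 'e': node 14→7 (via fail)
i=26 'b': node 7→0 (via fail)
i=27 'd': node 0→14
i=28 'c': node 14→1 (via fail)
i=29 'd': node 1→14 (via fail)
i=30 'd': node 14→14 (via fail)
i=31 'e': node 14→7 (via fail)
i=32 'a': node 7→9 (via fail)
i=33 'd': node 9→10
i=34 'b': node 10→15 (via fail)
i=35 'b': node 15→16
i=36 'b': node 16→17
i=37 'a': node 17→18  ** P4@[33:37]
i=38 'b': node 18→19 (via fail)

All matches (sorted): [[6,4],[10,3],[11,3],[16,4],[18,1],[23,5],[37,4]]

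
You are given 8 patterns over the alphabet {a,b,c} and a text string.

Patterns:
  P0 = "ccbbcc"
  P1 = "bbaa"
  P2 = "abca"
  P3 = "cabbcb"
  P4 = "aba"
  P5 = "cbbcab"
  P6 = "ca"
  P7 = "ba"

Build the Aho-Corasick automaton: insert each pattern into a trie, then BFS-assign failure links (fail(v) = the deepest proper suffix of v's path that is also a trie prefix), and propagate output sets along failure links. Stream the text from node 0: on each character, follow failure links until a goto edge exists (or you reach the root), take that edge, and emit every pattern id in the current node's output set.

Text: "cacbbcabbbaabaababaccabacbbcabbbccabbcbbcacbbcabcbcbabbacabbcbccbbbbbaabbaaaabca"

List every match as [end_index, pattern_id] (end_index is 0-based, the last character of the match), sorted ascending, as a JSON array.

Build:
Trie nodes:
  0='ε' goto a→11 b→7 c→1
  1='c' goto a→15 b→21 c→2
  2='cc' goto b→3
  3='ccb' goto b→4
  4='ccbb' goto c→5
  5='ccbbc' goto c→6
  6='ccbbcc' goto ·  ←P0
  7='b' goto a→26 b→8
  8='bb' goto a→9
  9='bba' goto a→10
  10='bbaa' goto ·  ←P1
  11='a' goto b→12
  12='ab' goto a→20 c→13
  13='abc' goto a→14
  14='abca' goto ·  ←P2
  15='ca' goto b→16  ←P6
  16='cab' goto b→17
  17='cabb' goto c→18
  18='cabbc' goto b→19
  19='cabbcb' goto ·  ←P3
  20='aba' goto ·  ←P4
  21='cb' goto b→22
  22='cbb' goto c→23
  23='cbbc' goto a→24
  24='cbbca' goto b→25
  25='cbbcab' goto ·  ←P5
  26='ba' goto ·  ←P7

Failure links (BFS by depth):
  n1('c'): parent n0 fail=0; on 'c' 0 → fail=0;  out ∅∪∅=∅
  n7('b'): parent n0 fail=0; on 'b' 0 → fail=0;  out ∅∪∅=∅
  n11('a'): parent n0 fail=0; on 'a' 0 → fail=0;  out ∅∪∅=∅
  n2('cc'): parent n1 fail=0; on 'c' 0 → fail=1;  out ∅∪∅=∅
  n8('bb'): parent n7 fail=0; on 'b' 0 → fail=7;  out ∅∪∅=∅
  n12('ab'): parent n11 fail=0; on 'b' 0 → fail=7;  out ∅∪∅=∅
  n15('ca'): parent n1 fail=0; on 'a' 0 → fail=11;  out {6}∪∅={6}
  n21('cb'): parent n1 fail=0; on 'b' 0 → fail=7;  out ∅∪∅=∅
  n26('ba'): parent n7 fail=0; on 'a' 0 → fail=11;  out {7}∪∅={7}
  n3('ccb'): parent n2 fail=1; on 'b' 1 → fail=21;  out ∅∪∅=∅
  n9('bba'): parent n8 fail=7; on 'a' 7 → fail=26;  out ∅∪{7}={7}
  n13('abc'): parent n12 fail=7; on 'c' 7→0 → fail=1;  out ∅∪∅=∅
  n16('cab'): parent n15 fail=11; on 'b' 11 → fail=12;  out ∅∪∅=∅
  n20('aba'): parent n12 fail=7; on 'a' 7 → fail=26;  out {4}∪{7}={4,7}
  n22('cbb'): parent n21 fail=7; on 'b' 7 → fail=8;  out ∅∪∅=∅
  n4('ccbb'): parent n3 fail=21; on 'b' 21 → fail=22;  out ∅∪∅=∅
  n10('bbaa'): parent n9 fail=26; on 'a' 26→11→0 → fail=11;  out {1}∪∅={1}
  n14('abca'): parent n13 fail=1; on 'a' 1 → fail=15;  out {2}∪{6}={2,6}
  n17('cabb'): parent n16 fail=12; on 'b' 12→7 → fail=8;  out ∅∪∅=∅
  n23('cbbc'): parent n22 fail=8; on 'c' 8→7→0 → fail=1;  out ∅∪∅=∅
  n5('ccbbc'): parent n4 fail=22; on 'c' 22 → fail=23;  out ∅∪∅=∅
  n18('cabbc'): parent n17 fail=8; on 'c' 8→7→0 → fail=1;  out ∅∪∅=∅
  n24('cbbca'): parent n23 fail=1; on 'a' 1 → fail=15;  out ∅∪{6}={6}
  n6('ccbbcc'): parent n5 fail=23; on 'c' 23→1 → fail=2;  out {0}∪∅={0}
  n19('cabbcb'): parent n18 fail=1; on 'b' 1 → fail=21;  out {3}∪∅={3}
  n25('cbbcab'): parent n24 fail=15; on 'b' 15 → fail=16;  out {5}∪∅={5}

Run:
[0] read 'c'  n0⇒n1
[1] read 'a'  n1⇒n15  emit P6@[0:1]
[2] read 'c'  n15⇒n1 ·f
[3] read 'b'  n1⇒n21
[4] read 'b'  n21⇒n22
[5] read 'c'  n22⇒n23
[6] read 'a'  n23⇒n24  emit P6@[5:6]
[7] read 'b'  n24⇒n25  emit P5@[2:7]
[8] read 'b'  n25⇒n17 ·f
[9] read 'b'  n17⇒n8 ·f
[10] read 'a'  n8⇒n9  emit P7@[9:10]
[11] read 'a'  n9⇒n10  emit P1@[8:11]
[12] read 'b'  n10⇒n12 ·f
[13] read 'a'  n12⇒n20  emit P4@[11:13],P7@[12:13]
[14] read 'a'  n20⇒n11 ·f
[15] read 'b'  n11⇒n12
[16] read 'a'  n12⇒n20  emit P4@[14:16],P7@[15:16]
[17] read 'b'  n20⇒n12 ·f
[18] read 'a'  n12⇒n20  emit P4@[16:18],P7@[17:18]
[19] read 'c'  n20⇒n1 ·f
[20] read 'c'  n1⇒n2
[21] read 'a'  n2⇒n15 ·f  emit P6@[20:21]
[22] read 'b'  n15⇒n16
[23] read 'a'  n16⇒n20 ·f  emit P4@[21:23],P7@[22:23]
[24] read 'c'  n20⇒n1 ·f
[25] read 'b'  n1⇒n21
[26] read 'b'  n21⇒n22
[27] read 'c'  n22⇒n23
[28] read 'a'  n23⇒n24  emit P6@[27:28]
[29] read 'b'  n24⇒n25  emit P5@[24:29]
[30] read 'b'  n25⇒n17 ·f
[31] read 'b'  n17⇒n8 ·f
[32] read 'c'  n8⇒n1 ·f
[33] read 'c'  n1⇒n2
[34] read 'a'  n2⇒n15 ·f  emit P6@[33:34]
[35] read 'b'  n15⇒n16
[36] read 'b'  n16⇒n17
[37] read 'c'  n17⇒n18
[38] read 'b'  n18⇒n19  emit P3@[33:38]
[39] read 'b'  n19⇒n22 ·f
[40] read 'c'  n22⇒n23
[41] read 'a'  n23⇒n24  emit P6@[40:41]
[42] read 'c'  n24⇒n1 ·f
[43] read 'b'  n1⇒n21
[44] read 'b'  n21⇒n22
[45] read 'c'  n22⇒n23
[46] read 'a'  n23⇒n24  emit P6@[45:46]
[47] read 'b'  n24⇒n25  emit P5@[42:47]
[48] read 'c'  n25⇒n13 ·f
[49] read 'b'  n13⇒n21 ·f
[50] read 'c'  n21⇒n1 ·f
[51] read 'b'  n1⇒n21
[52] read 'a'  n21⇒n26 ·f  emit P7@[51:52]
[53] read 'b'  n26⇒n12 ·f
[54] read 'b'  n12⇒n8 ·f
[55] read 'a'  n8⇒n9  emit P7@[54:55]
[56] read 'c'  n9⇒n1 ·f
[57] read 'a'  n1⇒n15  emit P6@[56:57]
[58] read 'b'  n15⇒n16
[59] read 'b'  n16⇒n17
[60] read 'c'  n17⇒n18
[61] read 'b'  n18⇒n19  emit P3@[56:61]
[62] read 'c'  n19⇒n1 ·f
[63] read 'c'  n1⇒n2
[64] read 'b'  n2⇒n3
[65] read 'b'  n3⇒n4
[66] read 'b'  n4⇒n8 ·f
[67] read 'b'  n8⇒n8 ·f
[68] read 'b'  n8⇒n8 ·f
[69] read 'a'  n8⇒n9  emit P7@[68:69]
[70] read 'a'  n9⇒n10  emit P1@[67:70]
[71] read 'b'  n10⇒n12 ·f
[72] read 'b'  n12⇒n8 ·f
[73] read 'a'  n8⇒n9  emit P7@[72:73]
[74] read 'a'  n9⇒n10  emit P1@[71:74]
[75] read 'a'  n10⇒n11 ·f
[76] read 'a'  n11⇒n11 ·f
[77] read 'b'  n11⇒n12
[78] read 'c'  n12⇒n13
[79] read 'a'  n13⇒n14  emit P2@[76:79],P6@[78:79]

Matches: [[1,6],[6,6],[7,5],[10,7],[11,1],[13,4],[13,7],[16,4],[16,7],[18,4],[18,7],[21,6],[23,4],[23,7],[28,6],[29,5],[34,6],[38,3],[41,6],[46,6],[47,5],[52,7],[55,7],[57,6],[61,3],[69,7],[70,1],[73,7],[74,1],[79,2],[79,6]]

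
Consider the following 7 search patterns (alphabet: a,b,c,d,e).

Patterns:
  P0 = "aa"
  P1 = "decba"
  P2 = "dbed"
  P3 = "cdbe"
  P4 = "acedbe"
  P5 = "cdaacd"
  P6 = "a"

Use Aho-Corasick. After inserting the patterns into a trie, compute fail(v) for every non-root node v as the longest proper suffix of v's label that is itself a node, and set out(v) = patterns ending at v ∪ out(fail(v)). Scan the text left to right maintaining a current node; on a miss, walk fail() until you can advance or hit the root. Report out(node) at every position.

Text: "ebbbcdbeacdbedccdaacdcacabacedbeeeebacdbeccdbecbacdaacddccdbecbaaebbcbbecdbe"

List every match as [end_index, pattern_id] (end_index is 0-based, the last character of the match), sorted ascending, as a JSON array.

Build automaton:
Trie nodes:
  n0 'ε': a→1 c→11 d→3
  n1 'a': a→2 c→15  [P6 ends]
  n2 'aa': ·  [P0 ends]
  n3 'd': b→8 e→4
  n4 'de': c→5
  n5 'dec': b→6
  n6 'decb': a→7
  n7 'decba': ·  [P1 ends]
  n8 'db': e→9
  n9 'dbe': d→10
  n10 'dbed': ·  [P2 ends]
  n11 'c': d→12
  n12 'cd': a→20 b→13
  n13 'cdb': e→14
  n14 'cdbe': ·  [P3 ends]
  n15 'ac': e→16
  n16 'ace': d→17
  n17 'aced': b→18
  n18 'acedb': e→19
  n19 'acedbe': ·  [P4 ends]
  n20 'cda': a→21
  n21 'cdaa': c→22
  n22 'cdaac': d→23
  n23 'cdaacd': ·  [P5 ends]

BFS fail/out derivation:
  fail(1) 'a': from fail(0)=0 chase 'a': 0 ⇒ 0;  out={6}∪out(0)={6}
  fail(3) 'd': from fail(0)=0 chase 'd': 0 ⇒ 0;  out=∅∪out(0)=∅
  fail(11) 'c': from fail(0)=0 chase 'c': 0 ⇒ 0;  out=∅∪out(0)=∅
  fail(2) 'aa': from fail(1)=0 chase 'a': 0 ⇒ 1;  out={0}∪out(1)={0,6}
  fail(4) 'de': from fail(3)=0 chase 'e': 0 ⇒ 0;  out=∅∪out(0)=∅
  fail(8) 'db': from fail(3)=0 chase 'b': 0 ⇒ 0;  out=∅∪out(0)=∅
  fail(12) 'cd': from fail(11)=0 chase 'd': 0 ⇒ 3;  out=∅∪out(3)=∅
  fail(15) 'ac': from fail(1)=0 chase 'c': 0 ⇒ 11;  out=∅∪out(11)=∅
  fail(5) 'dec': from fail(4)=0 chase 'c': 0 ⇒ 11;  out=∅∪out(11)=∅
  fail(9) 'dbe': from fail(8)=0 chase 'e': 0 ⇒ 0;  out=∅∪out(0)=∅
  fail(13) 'cdb': from fail(12)=3 chase 'b': 3 ⇒ 8;  out=∅∪out(8)=∅
  fail(16) 'ace': from fail(15)=11 chase 'e': 11→0 ⇒ 0;  out=∅∪out(0)=∅
  fail(20) 'cda': from fail(12)=3 chase 'a': 3→0 ⇒ 1;  out=∅∪out(1)={6}
  fail(6) 'decb': from fail(5)=11 chase 'b': 11→0 ⇒ 0;  out=∅∪out(0)=∅
  fail(10) 'dbed': from fail(9)=0 chase 'd': 0 ⇒ 3;  out={2}∪out(3)={2}
  fail(14) 'cdbe': from fail(13)=8 chase 'e': 8 ⇒ 9;  out={3}∪out(9)={3}
  fail(17) 'aced': from fail(16)=0 chase 'd': 0 ⇒ 3;  out=∅∪out(3)=∅
  fail(21) 'cdaa': from fail(20)=1 chase 'a': 1 ⇒ 2;  out=∅∪out(2)={0,6}
  fail(7) 'decba': from fail(6)=0 chase 'a': 0 ⇒ 1;  out={1}∪out(1)={1,6}
  fail(18) 'acedb': from fail(17)=3 chase 'b': 3 ⇒ 8;  out=∅∪out(8)=∅
  fail(22) 'cdaac': from fail(21)=2 chase 'c': 2→1 ⇒ 15;  out=∅∪out(15)=∅
  fail(19) 'acedbe': from fail(18)=8 chase 'e': 8 ⇒ 9;  out={4}∪out(9)={4}
  fail(23) 'cdaacd': from fail(22)=15 chase 'd': 15→11 ⇒ 12;  out={5}∪out(12)={5}

Text stream:
pos 0 'e': at 0
pos 1 'b': at 0
pos 2 'b': at 0
pos 3 'b': at 0
pos 4 'c': at 11
pos 5 'd': at 12
pos 6 'b': at 13
pos 7 'e': at 14  ** P3@[4:7]
pos 8 'a': at 1 (fail-walked)  ** P6@[8:8]
pos 9 'c': at 15
pos 10 'd': at 12 (fail-walked)
pos 11 'b': at 13
pos 12 'e': at 14  ** P3@[9:12]
pos 13 'd': at 10 (fail-walked)  ** P2@[10:13]
pos 14 'c': at 11 (fail-walked)
pos 15 'c': at 11 (fail-walked)
pos 16 'd': at 12
pos 17 'a': at 20  ** P6@[17:17]
pos 18 'a': at 21  ** P0@[17:18],P6@[18:18]
pos 19 'c': at 22
pos 20 'd': at 23  ** P5@[15:20]
pos 21 'c': at 11 (fail-walked)
pos 22 'a': at 1 (fail-walked)  ** P6@[22:22]
pos 23 'c': at 15
pos 24 'a': at 1 (fail-walked)  ** P6@[24:24]
pos 25 'b': at 0 (fail-walked)
pos 26 'a': at 1  ** P6@[26:26]
pos 27 'c': at 15
pos 28 'e': at 16
pos 29 'd': at 17
pos 30 'b': at 18
pos 31 'e': at 19  ** P4@[26:31]
pos 32 'e': at 0 (fail-walked)
pos 33 'e': at 0
pos 34 'e': at 0
pos 35 'b': at 0
pos 36 'a': at 1  ** P6@[36:36]
pos 37 'c': at 15
pos 38 'd': at 12 (fail-walked)
pos 39 'b': at 13
pos 40 'e': at 14  ** P3@[37:40]
pos 41 'c': at 11 (fail-walked)
pos 42 'c': at 11 (fail-walked)
pos 43 'd': at 12
pos 44 'b': at 13
pos 45 'e': at 14  ** P3@[42:45]
pos 46 'c': at 11 (fail-walked)
pos 47 'b': at 0 (fail-walked)
pos 48 'a': at 1  ** P6@[48:48]
pos 49 'c': at 15
pos 50 'd': at 12 (fail-walked)
pos 51 'a': at 20  ** P6@[51:51]
pos 52 'a': at 21  ** P0@[51:52],P6@[52:52]
pos 53 'c': at 22
pos 54 'd': at 23  ** P5@[49:54]
pos 55 'd': at 3 (fail-walked)
pos 56 'c': at 11 (fail-walked)
pos 57 'c': at 11 (fail-walked)
pos 58 'd': at 12
pos 59 'b': at 13
pos 60 'e': at 14  ** P3@[57:60]
pos 61 'c': at 11 (fail-walked)
pos 62 'b': at 0 (fail-walked)
pos 63 'a': at 1  ** P6@[63:63]
pos 64 'a': at 2  ** P0@[63:64],P6@[64:64]
pos 65 'e': at 0 (fail-walked)
pos 66 'b': at 0
pos 67 'b': at 0
pos 68 'c': at 11
pos 69 'b': at 0 (fail-walked)
pos 70 'b': at 0
pos 71 'e': at 0
pos 72 'c': at 11
pos 73 'd': at 12
pos 74 'b': at 13
pos 75 'e': at 14  ** P3@[72:75]

All matches (sorted): [[7,3],[8,6],[12,3],[13,2],[17,6],[18,0],[18,6],[20,5],[22,6],[24,6],[26,6],[31,4],[36,6],[40,3],[45,3],[48,6],[51,6],[52,0],[52,6],[54,5],[60,3],[63,6],[64,0],[64,6],[75,3]]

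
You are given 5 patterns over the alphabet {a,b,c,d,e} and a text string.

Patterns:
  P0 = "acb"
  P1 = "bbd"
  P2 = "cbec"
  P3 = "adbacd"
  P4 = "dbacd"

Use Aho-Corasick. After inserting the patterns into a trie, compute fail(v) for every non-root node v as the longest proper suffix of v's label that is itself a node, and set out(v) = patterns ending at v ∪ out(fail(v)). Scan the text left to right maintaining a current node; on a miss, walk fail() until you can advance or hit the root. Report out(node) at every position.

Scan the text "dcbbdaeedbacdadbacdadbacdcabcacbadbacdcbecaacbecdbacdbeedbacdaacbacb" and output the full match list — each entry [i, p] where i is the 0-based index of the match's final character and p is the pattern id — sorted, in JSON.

Build:
Trie nodes:
  0='ε' goto a→1 b→4 c→7 d→16
  1='a' goto c→2 d→11
  2='ac' goto b→3
  3='acb' goto ·  [P0 ends]
  4='b' goto b→5
  5='bb' goto d→6
  6='bbd' goto ·  [P1 ends]
  7='c' goto b→8
  8='cb' goto e→9
  9='cbe' goto c→10
  10='cbec' goto ·  [P2 ends]
  11='ad' goto b→12
  12='adb' goto a→13
  13='adba' goto c→14
  14='adbac' goto d→15
  15='adbacd' goto ·  [P3 ends]
  16='d' goto b→17
  17='db' goto a→18
  18='dba' goto c→19
  19='dbac' goto d→20
  20='dbacd' goto ·  [P4 ends]

BFS fail/out derivation:
  fail(1) 'a': from fail(0)=0 chase 'a': 0 ⇒ 0;  out=∅∪out(0)=∅
  fail(4) 'b': from fail(0)=0 chase 'b': 0 ⇒ 0;  out=∅∪out(0)=∅
  fail(7) 'c': from fail(0)=0 chase 'c': 0 ⇒ 0;  out=∅∪out(0)=∅
  fail(16) 'd': from fail(0)=0 chase 'd': 0 ⇒ 0;  out=∅∪out(0)=∅
  fail(2) 'ac': from fail(1)=0 chase 'c': 0 ⇒ 7;  out=∅∪out(7)=∅
  fail(5) 'bb': from fail(4)=0 chase 'b': 0 ⇒ 4;  out=∅∪out(4)=∅
  fail(8) 'cb': from fail(7)=0 chase 'b': 0 ⇒ 4;  out=∅∪out(4)=∅
  fail(11) 'ad': from fail(1)=0 chase 'd': 0 ⇒ 16;  out=∅∪out(16)=∅
  fail(17) 'db': from fail(16)=0 chase 'b': 0 ⇒ 4;  out=∅∪out(4)=∅
  fail(3) 'acb': from fail(2)=7 chase 'b': 7 ⇒ 8;  out={0}∪out(8)={0}
  fail(6) 'bbd': from fail(5)=4 chase 'd': 4→0 ⇒ 16;  out={1}∪out(16)={1}
  fail(9) 'cbe': from fail(8)=4 chase 'e': 4→0 ⇒ 0;  out=∅∪out(0)=∅
  fail(12) 'adb': from fail(11)=16 chase 'b': 16 ⇒ 17;  out=∅∪out(17)=∅
  fail(18) 'dba': from fail(17)=4 chase 'a': 4→0 ⇒ 1;  out=∅∪out(1)=∅
  fail(10) 'cbec': from fail(9)=0 chase 'c': 0 ⇒ 7;  out={2}∪out(7)={2}
  fail(13) 'adba': from fail(12)=17 chase 'a': 17 ⇒ 18;  out=∅∪out(18)=∅
  fail(19) 'dbac': from fail(18)=1 chase 'c': 1 ⇒ 2;  out=∅∪out(2)=∅
  fail(14) 'adbac': from fail(13)=18 chase 'c': 18 ⇒ 19;  out=∅∪out(19)=∅
  fail(20) 'dbacd': from fail(19)=2 chase 'd': 2→7→0 ⇒ 16;  out={4}∪out(16)={4}
  fail(15) 'adbacd': from fail(14)=19 chase 'd': 19 ⇒ 20;  out={3}∪out(20)={3,4}

Scan:
pos 0 'd': at 16
pos 1 'c': at 7 (via fail)
pos 2 'b': at 8
pos 3 'b': at 5 (via fail)
pos 4 'd': at 6  emit P1@[2:4]
pos 5 'a': at 1 (via fail)
pos 6 'e': at 0 (via fail)
pos 7 'e': at 0
pos 8 'd': at 16
pos 9 'b': at 17
pos 10 'a': at 18
pos 11 'c': at 19
pos 12 'd': at 20  emit P4@[8:12]
pos 13 'a': at 1 (via fail)
pos 14 'd': at 11
pos 15 'b': at 12
pos 16 'a': at 13
pos 17 'c': at 14
pos 18 'd': at 15  emit P3@[13:18],P4@[14:18]
pos 19 'a': at 1 (via fail)
pos 20 'd': at 11
pos 21 'b': at 12
pos 22 'a': at 13
pos 23 'c': at 14
pos 24 'd': at 15  emit P3@[19:24],P4@[20:24]
pos 25 'c': at 7 (via fail)
pos 26 'a': at 1 (via fail)
pos 27 'b': at 4 (via fail)
pos 28 'c': at 7 (via fail)
pos 29 'a': at 1 (via fail)
pos 30 'c': at 2
pos 31 'b': at 3  emit P0@[29:31]
pos 32 'a': at 1 (via fail)
pos 33 'd': at 11
pos 34 'b': at 12
pos 35 'a': at 13
pos 36 'c': at 14
pos 37 'd': at 15  emit P3@[32:37],P4@[33:37]
pos 38 'c': at 7 (via fail)
pos 39 'b': at 8
pos 40 'e': at 9
pos 41 'c': at 10  emit P2@[38:41]
pos 42 'a': at 1 (via fail)
pos 43 'a': at 1 (via fail)
pos 44 'c': at 2
pos 45 'b': at 3  emit P0@[43:45]
pos 46 'e': at 9 (via fail)
pos 47 'c': at 10  emit P2@[44:47]
pos 48 'd': at 16 (via fail)
pos 49 'b': at 17
pos 50 'a': at 18
pos 51 'c': at 19
pos 52 'd': at 20  emit P4@[48:52]
pos 53 'b': at 17 (via fail)
pos 54 'e': at 0 (via fail)
pos 55 'e': at 0
pos 56 'd': at 16
pos 57 'b': at 17
pos 58 'a': at 18
pos 59 'c': at 19
pos 60 'd': at 20  emit P4@[56:60]
pos 61 'a': at 1 (via fail)
pos 62 'a': at 1 (via fail)
pos 63 'c': at 2
pos 64 'b': at 3  emit P0@[62:64]
pos 65 'a': at 1 (via fail)
pos 66 'c': at 2
pos 67 'b': at 3  emit P0@[65:67]

All matches (sorted): [[4,1],[12,4],[18,3],[18,4],[24,3],[24,4],[31,0],[37,3],[37,4],[41,2],[45,0],[47,2],[52,4],[60,4],[64,0],[67,0]]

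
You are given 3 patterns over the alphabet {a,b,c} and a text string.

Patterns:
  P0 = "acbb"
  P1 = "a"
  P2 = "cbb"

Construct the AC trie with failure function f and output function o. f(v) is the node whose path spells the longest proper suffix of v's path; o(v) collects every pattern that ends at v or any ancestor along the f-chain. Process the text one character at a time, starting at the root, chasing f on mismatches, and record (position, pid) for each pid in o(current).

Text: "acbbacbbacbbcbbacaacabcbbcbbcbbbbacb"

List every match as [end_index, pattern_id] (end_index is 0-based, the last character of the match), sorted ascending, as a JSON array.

Construct AC machine:
Trie (insert patterns):
  n0 'ε': a→1 c→5
  n1 'a': c→2  ←P1
  n2 'ac': b→3
  n3 'acb': b→4
  n4 'acbb': ·  ←P0
  n5 'c': b→6
  n6 'cb': b→7
  n7 'cbb': ·  ←P2

BFS fail/out derivation:
  n1('a'): parent n0 fail=0; on 'a' 0 → fail=0;  out {1}∪∅={1}
  n5('c'): parent n0 fail=0; on 'c' 0 → fail=0;  out ∅∪∅=∅
  n2('ac'): parent n1 fail=0; on 'c' 0 → fail=5;  out ∅∪∅=∅
  n6('cb'): parent n5 fail=0; on 'b' 0 → fail=0;  out ∅∪∅=∅
  n3('acb'): parent n2 fail=5; on 'b' 5 → fail=6;  out ∅∪∅=∅
  n7('cbb'): parent n6 fail=0; on 'b' 0 → fail=0;  out {2}∪∅={2}
  n4('acbb'): parent n3 fail=6; on 'b' 6 → fail=7;  out {0}∪{2}={0,2}

Text stream:
i=0 'a': node 0→1  emit P1@[0:0]
i=1 'c': node 1→2
i=2 'b': node 2→3
i=3 'b': node 3→4  emit P0@[0:3],P2@[1:3]
i=4 'a': node 4→1 ·f  emit P1@[4:4]
i=5 'c': node 1→2
i=6 'b': node 2→3
i=7 'b': node 3→4  emit P0@[4:7],P2@[5:7]
i=8 'a': node 4→1 ·f  emit P1@[8:8]
i=9 'c': node 1→2
i=10 'b': node 2→3
i=11 'b': node 3→4  emit P0@[8:11],P2@[9:11]
i=12 'c': node 4→5 ·f
i=13 'b': node 5→6
i=14 'b': node 6→7  emit P2@[12:14]
i=15 'a': node 7→1 ·f  emit P1@[15:15]
i=16 'c': node 1→2
i=17 'a': node 2→1 ·f  emit P1@[17:17]
i=18 'a': node 1→1 ·f  emit P1@[18:18]
i=19 'c': node 1→2
i=20 'a': node 2→1 ·f  emit P1@[20:20]
i=21 'b': node 1→0 ·f
i=22 'c': node 0→5
i=23 'b': node 5→6
i=24 'b': node 6→7  emit P2@[22:24]
i=25 'c': node 7→5 ·f
i=26 'b': node 5→6
i=27 'b': node 6→7  emit P2@[25:27]
i=28 'c': node 7→5 ·f
i=29 'b': node 5→6
i=30 'b': node 6→7  emit P2@[28:30]
i=31 'b': node 7→0 ·f
i=32 'b': node 0→0
i=33 'a': node 0→1  emit P1@[33:33]
i=34 'c': node 1→2
i=35 'b': node 2→3

Matches: [[0,1],[3,0],[3,2],[4,1],[7,0],[7,2],[8,1],[11,0],[11,2],[14,2],[15,1],[17,1],[18,1],[20,1],[24,2],[27,2],[30,2],[33,1]]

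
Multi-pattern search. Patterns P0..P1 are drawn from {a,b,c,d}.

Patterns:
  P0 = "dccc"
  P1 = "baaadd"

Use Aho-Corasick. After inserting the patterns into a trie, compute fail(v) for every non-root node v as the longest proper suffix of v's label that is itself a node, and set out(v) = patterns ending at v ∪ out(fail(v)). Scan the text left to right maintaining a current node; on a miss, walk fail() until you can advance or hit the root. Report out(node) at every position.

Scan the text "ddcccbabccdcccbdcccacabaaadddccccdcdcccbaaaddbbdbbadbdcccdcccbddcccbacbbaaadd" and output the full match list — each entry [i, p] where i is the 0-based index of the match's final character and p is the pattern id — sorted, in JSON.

Construct AC machine:
Trie (insert patterns):
  0='ε' goto b→5 d→1
  1='d' goto c→2
  2='dc' goto c→3
  3='dcc' goto c→4
  4='dccc' goto ·  [P0 ends]
  5='b' goto a→6
  6='ba' goto a→7
  7='baa' goto a→8
  8='baaa' goto d→9
  9='baaad' goto d→10
  10='baaadd' goto ·  [P1 ends]

Failure links (BFS by depth):
  n1('d'): parent n0 fail=0; on 'd' 0 → fail=0;  out ∅∪∅=∅
  n5('b'): parent n0 fail=0; on 'b' 0 → fail=0;  out ∅∪∅=∅
  n2('dc'): parent n1 fail=0; on 'c' 0 → fail=0;  out ∅∪∅=∅
  n6('ba'): parent n5 fail=0; on 'a' 0 → fail=0;  out ∅∪∅=∅
  n3('dcc'): parent n2 fail=0; on 'c' 0 → fail=0;  out ∅∪∅=∅
  n7('baa'): parent n6 fail=0; on 'a' 0 → fail=0;  out ∅∪∅=∅
  n4('dccc'): parent n3 fail=0; on 'c' 0 → fail=0;  out {0}∪∅={0}
  n8('baaa'): parent n7 fail=0; on 'a' 0 → fail=0;  out ∅∪∅=∅
  n9('baaad'): parent n8 fail=0; on 'd' 0 → fail=1;  out ∅∪∅=∅
  n10('baaadd'): parent n9 fail=1; on 'd' 1→0 → fail=1;  out {1}∪∅={1}

Text stream:
i=0 'd': node 0→1
i=1 'd': node 1→1 (via fail)
i=2 'c': node 1→2
i=3 'c': node 2→3
i=4 'c': node 3→4  ** P0@[1:4]
i=5 'b': node 4→5 (via fail)
i=6 'a': node 5→6
i=7 'b': node 6→5 (via fail)
i=8 'c': node 5→0 (via fail)
i=9 'c': node 0→0
i=10 'd': node 0→1
i=11 'c': node 1→2
i=12 'c': node 2→3
i=13 'c': node 3→4  ** P0@[10:13]
i=14 'b': node 4→5 (via fail)
i=15 'd': node 5→1 (via fail)
i=16 'c': node 1→2
i=17 'c': node 2→3
i=18 'c': node 3→4  ** P0@[15:18]
i=19 'a': node 4→0 (via fail)
i=20 'c': node 0→0
i=21 'a': node 0→0
i=22 'b': node 0→5
i=23 'a': node 5→6
i=24 'a': node 6→7
i=25 'a': node 7→8
i=26 'd': node 8→9
i=27 'd': node 9→10  ** P1@[22:27]
i=28 'd': node 10→1 (via fail)
i=29 'c': node 1→2
i=30 'c': node 2→3
i=31 'c': node 3→4  ** P0@[28:31]
i=32 'c': node 4→0 (via fail)
i=33 'd': node 0→1
i=34 'c': node 1→2
i=35 'd': node 2→1 (via fail)
i=36 'c': node 1→2
i=37 'c': node 2→3
i=38 'c': node 3→4  ** P0@[35:38]
i=39 'b': node 4→5 (via fail)
i=40 'a': node 5→6
i=41 'a': node 6→7
i=42 'a': node 7→8
i=43 'd': node 8→9
i=44 'd': node 9→10  ** P1@[39:44]
i=45 'b': node 10→5 (via fail)
i=46 'b': node 5→5 (via fail)
i=47 'd': node 5→1 (via fail)
i=48 'b': node 1→5 (via fail)
i=49 'b': node 5→5 (via fail)
i=50 'a': node 5→6
i=51 'd': node 6→1 (via fail)
i=52 'b': node 1→5 (via fail)
i=53 'd': node 5→1 (via fail)
i=54 'c': node 1→2
i=55 'c': node 2→3
i=56 'c': node 3→4  ** P0@[53:56]
i=57 'd': node 4→1 (via fail)
i=58 'c': node 1→2
i=59 'c': node 2→3
i=60 'c': node 3→4  ** P0@[57:60]
i=61 'b': node 4→5 (via fail)
i=62 'd': node 5→1 (via fail)
i=63 'd': node 1→1 (via fail)
i=64 'c': node 1→2
i=65 'c': node 2→3
i=66 'c': node 3→4  ** P0@[63:66]
i=67 'b': node 4→5 (via fail)
i=68 'a': node 5→6
i=69 'c': node 6→0 (via fail)
i=70 'b': node 0→5
i=71 'b': node 5→5 (via fail)
i=72 'a': node 5→6
i=73 'a': node 6→7
i=74 'a': node 7→8
i=75 'd': node 8→9
i=76 'd': node 9→10  ** P1@[71:76]

All matches (sorted): [[4,0],[13,0],[18,0],[27,1],[31,0],[38,0],[44,1],[56,0],[60,0],[66,0],[76,1]]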